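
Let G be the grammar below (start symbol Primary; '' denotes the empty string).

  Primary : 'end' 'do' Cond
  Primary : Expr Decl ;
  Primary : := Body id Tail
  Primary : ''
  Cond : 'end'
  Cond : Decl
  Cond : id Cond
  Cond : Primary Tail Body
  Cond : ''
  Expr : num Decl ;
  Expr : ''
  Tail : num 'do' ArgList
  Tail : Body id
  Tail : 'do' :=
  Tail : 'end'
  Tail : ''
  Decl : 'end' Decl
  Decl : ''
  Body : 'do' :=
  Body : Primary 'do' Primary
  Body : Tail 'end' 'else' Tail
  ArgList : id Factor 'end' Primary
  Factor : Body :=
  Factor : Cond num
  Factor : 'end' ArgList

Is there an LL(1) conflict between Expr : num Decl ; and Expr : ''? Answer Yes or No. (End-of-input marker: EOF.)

No

FIRST(num Decl ;) = { num } and FIRST('') = { '' }.
The second is nullable but FOLLOW(Expr) = { 'end', ; } is disjoint from FIRST of the first.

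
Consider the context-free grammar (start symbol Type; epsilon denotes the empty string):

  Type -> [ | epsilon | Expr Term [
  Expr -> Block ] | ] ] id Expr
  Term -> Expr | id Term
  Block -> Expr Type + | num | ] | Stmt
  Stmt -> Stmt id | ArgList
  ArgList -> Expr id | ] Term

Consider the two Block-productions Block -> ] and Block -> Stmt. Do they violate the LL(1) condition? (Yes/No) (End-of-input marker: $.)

FIRST(]) = { ] } and FIRST(Stmt) = { ], num }.
Both contain ], so the two alternatives are not disjoint — LL(1) conflict.

Yes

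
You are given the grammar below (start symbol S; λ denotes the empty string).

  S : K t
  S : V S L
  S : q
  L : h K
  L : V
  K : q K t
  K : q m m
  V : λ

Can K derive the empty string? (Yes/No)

No

Nullable nonterminals: L, V.
No production of K has an RHS whose symbols are all nullable, so K is not nullable.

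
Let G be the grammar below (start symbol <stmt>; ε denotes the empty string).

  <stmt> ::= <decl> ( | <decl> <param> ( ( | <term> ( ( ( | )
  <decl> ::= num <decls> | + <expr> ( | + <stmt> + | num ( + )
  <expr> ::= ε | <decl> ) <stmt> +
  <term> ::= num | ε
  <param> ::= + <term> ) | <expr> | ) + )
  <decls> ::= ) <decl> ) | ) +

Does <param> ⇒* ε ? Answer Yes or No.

Yes

<param> ::= <expr> and each of <expr> is nullable, so <param> ⇒* ε.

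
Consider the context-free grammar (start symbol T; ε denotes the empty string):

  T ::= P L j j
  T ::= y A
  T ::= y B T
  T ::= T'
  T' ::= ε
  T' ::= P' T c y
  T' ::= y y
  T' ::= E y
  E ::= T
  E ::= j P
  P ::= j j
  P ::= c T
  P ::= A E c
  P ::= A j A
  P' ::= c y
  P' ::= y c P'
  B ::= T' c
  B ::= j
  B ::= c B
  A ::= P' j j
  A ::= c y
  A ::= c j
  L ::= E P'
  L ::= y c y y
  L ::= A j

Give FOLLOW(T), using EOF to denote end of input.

{ EOF, c, j, y }

T is the start symbol, so EOF ∈ FOLLOW(T).
In T ::= y B T: T is at the end, add FOLLOW(T) = { EOF, c, j, y }.
In T' ::= P' T c y: add FIRST(c y) = { c }.
In E ::= T: T is at the end, add FOLLOW(E) = { c, y }.
In P ::= c T: T is at the end, add FOLLOW(P) = { c, j, y }.
Union: FOLLOW(T) = { EOF, c, j, y }.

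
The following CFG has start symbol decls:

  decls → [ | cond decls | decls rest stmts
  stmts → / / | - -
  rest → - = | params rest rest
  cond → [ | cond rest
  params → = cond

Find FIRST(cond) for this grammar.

{ [ }

cond → [ contributes {[}.
From cond → cond rest: add FIRST(cond) = { [ }.
Union: FIRST(cond) = { [ }.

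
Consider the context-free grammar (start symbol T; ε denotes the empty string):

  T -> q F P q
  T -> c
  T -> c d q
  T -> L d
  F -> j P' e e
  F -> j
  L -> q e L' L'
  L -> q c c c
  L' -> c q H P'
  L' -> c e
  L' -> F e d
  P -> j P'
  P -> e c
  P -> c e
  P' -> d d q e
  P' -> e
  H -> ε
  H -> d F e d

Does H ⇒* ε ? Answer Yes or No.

H has an ε-production, so H ⇒ ε.

Yes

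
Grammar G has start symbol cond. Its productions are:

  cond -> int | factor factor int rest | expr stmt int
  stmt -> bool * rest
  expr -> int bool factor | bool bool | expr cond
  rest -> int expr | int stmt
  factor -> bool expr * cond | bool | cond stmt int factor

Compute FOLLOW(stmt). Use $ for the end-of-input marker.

In cond -> expr stmt int: add FIRST(int) = { int }.
In rest -> int stmt: stmt is at the end, add FOLLOW(rest) = { $, *, bool, int }.
In factor -> cond stmt int factor: add FIRST(int factor) = { int }.
Union: FOLLOW(stmt) = { $, *, bool, int }.

{ $, *, bool, int }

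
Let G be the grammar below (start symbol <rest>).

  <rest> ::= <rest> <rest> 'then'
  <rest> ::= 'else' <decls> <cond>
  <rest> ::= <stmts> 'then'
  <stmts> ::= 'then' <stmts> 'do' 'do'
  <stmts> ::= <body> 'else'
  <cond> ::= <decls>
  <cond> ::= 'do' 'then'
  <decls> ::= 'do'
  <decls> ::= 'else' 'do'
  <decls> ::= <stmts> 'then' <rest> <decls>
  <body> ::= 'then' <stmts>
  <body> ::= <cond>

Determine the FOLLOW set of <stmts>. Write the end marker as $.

In <rest> ::= <stmts> 'then': add FIRST('then') = { 'then' }.
In <stmts> ::= 'then' <stmts> 'do' 'do': add FIRST('do' 'do') = { 'do' }.
In <decls> ::= <stmts> 'then' <rest> <decls>: add FIRST('then' <rest> <decls>) = { 'then' }.
In <body> ::= 'then' <stmts>: <stmts> is at the end, add FOLLOW(<body>) = { 'else' }.
Union: FOLLOW(<stmts>) = { 'do', 'else', 'then' }.

{ 'do', 'else', 'then' }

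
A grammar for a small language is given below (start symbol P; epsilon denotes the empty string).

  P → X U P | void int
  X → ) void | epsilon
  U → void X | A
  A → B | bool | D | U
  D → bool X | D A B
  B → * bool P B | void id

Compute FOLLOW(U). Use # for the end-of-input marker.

{ ), *, bool, void }

In P → X U P: add FIRST(P) = { ), *, bool, void }.
In A → U: U is at the end, add FOLLOW(A) = { ), *, bool, void }.
Union: FOLLOW(U) = { ), *, bool, void }.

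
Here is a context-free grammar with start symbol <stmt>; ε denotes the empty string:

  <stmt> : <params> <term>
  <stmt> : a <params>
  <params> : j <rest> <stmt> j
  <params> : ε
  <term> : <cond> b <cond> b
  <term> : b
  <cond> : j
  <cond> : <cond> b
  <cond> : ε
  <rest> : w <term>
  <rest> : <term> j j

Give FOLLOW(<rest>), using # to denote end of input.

{ a, b, j }

In <params> : j <rest> <stmt> j: add FIRST(<stmt> j) = { a, b, j }.
Union: FOLLOW(<rest>) = { a, b, j }.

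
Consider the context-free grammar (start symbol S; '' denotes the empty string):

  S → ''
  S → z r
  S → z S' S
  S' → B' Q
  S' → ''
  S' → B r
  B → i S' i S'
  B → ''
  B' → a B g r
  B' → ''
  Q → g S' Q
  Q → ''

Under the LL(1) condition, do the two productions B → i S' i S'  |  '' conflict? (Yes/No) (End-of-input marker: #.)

FIRST(i S' i S') = { i } and FIRST('') = { '' }.
The second is nullable but FOLLOW(B) = { g, r } is disjoint from FIRST of the first.

No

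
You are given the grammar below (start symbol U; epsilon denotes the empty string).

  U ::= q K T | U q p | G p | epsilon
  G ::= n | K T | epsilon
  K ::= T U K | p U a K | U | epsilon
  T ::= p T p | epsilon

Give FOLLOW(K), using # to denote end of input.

In U ::= q K T: add FIRST(T)\{epsilon} = { p }.
  Since T is nullable, also add FOLLOW(U) = { #, a, n, p, q }.
In G ::= K T: add FIRST(T)\{epsilon} = { p }.
  Since T is nullable, also add FOLLOW(G) = { p }.
In K ::= T U K: K is at the end, add FOLLOW(K) = { #, a, n, p, q }.
In K ::= p U a K: K is at the end, add FOLLOW(K) = { #, a, n, p, q }.
Union: FOLLOW(K) = { #, a, n, p, q }.

{ #, a, n, p, q }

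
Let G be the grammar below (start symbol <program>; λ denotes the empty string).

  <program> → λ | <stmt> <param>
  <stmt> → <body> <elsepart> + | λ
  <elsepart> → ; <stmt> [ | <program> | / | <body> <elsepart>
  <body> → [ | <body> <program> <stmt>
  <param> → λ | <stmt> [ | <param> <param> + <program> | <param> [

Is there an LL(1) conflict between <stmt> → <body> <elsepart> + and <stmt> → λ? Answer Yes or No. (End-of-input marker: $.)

FIRST(<body> <elsepart> +) = { [ } and FIRST(λ) = { λ }.
The second alternative is nullable and FOLLOW(<stmt>) = { $, +, /, ;, [ } shares [ with FIRST of the first — conflict.

Yes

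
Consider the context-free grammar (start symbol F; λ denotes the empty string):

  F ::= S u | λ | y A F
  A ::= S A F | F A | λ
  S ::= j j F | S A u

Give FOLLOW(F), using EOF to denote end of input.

{ EOF, j, u, y }

F is the start symbol, so EOF ∈ FOLLOW(F).
In F ::= y A F: F is at the end, add FOLLOW(F) = { EOF, j, u, y }.
In A ::= S A F: F is at the end, add FOLLOW(A) = { EOF, j, u, y }.
In A ::= F A: add FIRST(A)\{λ} = { j, y }.
  Since A is nullable, also add FOLLOW(A) = { EOF, j, u, y }.
In S ::= j j F: F is at the end, add FOLLOW(S) = { EOF, j, u, y }.
Union: FOLLOW(F) = { EOF, j, u, y }.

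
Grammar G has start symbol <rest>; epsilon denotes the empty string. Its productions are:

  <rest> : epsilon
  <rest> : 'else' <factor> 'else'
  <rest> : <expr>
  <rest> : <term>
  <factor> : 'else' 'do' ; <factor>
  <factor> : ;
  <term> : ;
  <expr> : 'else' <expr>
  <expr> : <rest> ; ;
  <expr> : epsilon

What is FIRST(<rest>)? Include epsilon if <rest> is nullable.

{ 'else', ;, epsilon }

<rest> : epsilon contributes epsilon.
<rest> : 'else' <factor> 'else' contributes {'else'}.
From <rest> : <expr>: add FIRST(<expr>) = { 'else', ;, epsilon } (including epsilon since <expr> is nullable).
From <rest> : <term>: add FIRST(<term>) = { ; }.
Union: FIRST(<rest>) = { 'else', ;, epsilon }.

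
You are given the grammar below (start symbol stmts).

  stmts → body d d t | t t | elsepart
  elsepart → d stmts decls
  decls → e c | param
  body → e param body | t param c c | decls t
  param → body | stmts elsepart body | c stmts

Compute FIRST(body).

body → e param body contributes {e}.
body → t param c c contributes {t}.
From body → decls t: add FIRST(decls) = { c, d, e, t }.
Union: FIRST(body) = { c, d, e, t }.

{ c, d, e, t }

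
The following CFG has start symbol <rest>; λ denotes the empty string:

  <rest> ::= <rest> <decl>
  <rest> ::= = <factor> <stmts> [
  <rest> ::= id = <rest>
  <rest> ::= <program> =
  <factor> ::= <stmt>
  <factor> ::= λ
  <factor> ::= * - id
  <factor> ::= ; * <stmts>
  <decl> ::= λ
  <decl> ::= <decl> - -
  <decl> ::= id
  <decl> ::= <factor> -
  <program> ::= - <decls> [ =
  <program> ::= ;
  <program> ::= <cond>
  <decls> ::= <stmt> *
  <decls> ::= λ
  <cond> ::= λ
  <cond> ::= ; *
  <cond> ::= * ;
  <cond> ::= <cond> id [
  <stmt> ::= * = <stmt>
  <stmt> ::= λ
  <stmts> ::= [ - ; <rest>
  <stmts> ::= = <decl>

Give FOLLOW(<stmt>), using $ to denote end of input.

{ *, -, =, [ }

In <factor> ::= <stmt>: <stmt> is at the end, add FOLLOW(<factor>) = { -, =, [ }.
In <decls> ::= <stmt> *: add FIRST(*) = { * }.
In <stmt> ::= * = <stmt>: <stmt> is at the end, add FOLLOW(<stmt>) = { *, -, =, [ }.
Union: FOLLOW(<stmt>) = { *, -, =, [ }.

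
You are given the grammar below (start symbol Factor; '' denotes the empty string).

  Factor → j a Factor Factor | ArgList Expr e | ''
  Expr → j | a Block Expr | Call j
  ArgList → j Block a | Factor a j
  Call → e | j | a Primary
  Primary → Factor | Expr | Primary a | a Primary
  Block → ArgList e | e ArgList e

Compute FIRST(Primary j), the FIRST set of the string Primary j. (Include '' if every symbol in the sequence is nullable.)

{ a, e, j }

Add FIRST(Primary)\{''} = { a, e, j }; Primary is nullable, continue.
j is a terminal; add {j} and stop.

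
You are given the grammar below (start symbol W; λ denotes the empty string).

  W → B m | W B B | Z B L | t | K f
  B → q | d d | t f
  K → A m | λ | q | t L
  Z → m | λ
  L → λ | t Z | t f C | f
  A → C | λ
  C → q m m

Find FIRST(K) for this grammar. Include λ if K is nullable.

From K → A m: A nullable, take FIRST(A) ∪ {m} = { m, q }.
K → λ contributes λ.
K → q contributes {q}.
K → t L contributes {t}.
Union: FIRST(K) = { m, q, t, λ }.

{ m, q, t, λ }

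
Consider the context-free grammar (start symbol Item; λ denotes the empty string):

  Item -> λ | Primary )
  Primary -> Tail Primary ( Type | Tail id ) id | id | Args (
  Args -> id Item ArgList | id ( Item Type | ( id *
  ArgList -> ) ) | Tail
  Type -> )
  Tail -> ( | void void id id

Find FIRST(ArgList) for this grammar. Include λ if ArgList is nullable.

{ (, ), void }

ArgList -> ) ) contributes {)}.
From ArgList -> Tail: add FIRST(Tail) = { (, void }.
Union: FIRST(ArgList) = { (, ), void }.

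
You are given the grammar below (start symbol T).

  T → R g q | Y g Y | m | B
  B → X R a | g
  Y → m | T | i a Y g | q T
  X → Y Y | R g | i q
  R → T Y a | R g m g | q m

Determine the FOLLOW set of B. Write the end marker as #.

In T → B: B is at the end, add FOLLOW(T) = { #, a, g, i, m, q }.
Union: FOLLOW(B) = { #, a, g, i, m, q }.

{ #, a, g, i, m, q }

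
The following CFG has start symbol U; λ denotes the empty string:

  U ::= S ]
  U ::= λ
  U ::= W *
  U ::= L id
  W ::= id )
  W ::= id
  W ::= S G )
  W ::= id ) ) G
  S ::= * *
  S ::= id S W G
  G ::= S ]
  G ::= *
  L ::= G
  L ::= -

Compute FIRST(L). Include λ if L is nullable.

{ *, -, id }

From L ::= G: add FIRST(G) = { *, id }.
L ::= - contributes {-}.
Union: FIRST(L) = { *, -, id }.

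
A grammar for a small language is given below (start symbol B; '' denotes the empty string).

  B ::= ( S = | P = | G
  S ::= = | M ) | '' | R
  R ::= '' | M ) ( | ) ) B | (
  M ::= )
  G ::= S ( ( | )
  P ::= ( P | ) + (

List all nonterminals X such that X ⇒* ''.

{ R, S }

Directly nullable (have an ''-production): S, R.
No other nonterminal has a production whose RHS symbols are all nullable.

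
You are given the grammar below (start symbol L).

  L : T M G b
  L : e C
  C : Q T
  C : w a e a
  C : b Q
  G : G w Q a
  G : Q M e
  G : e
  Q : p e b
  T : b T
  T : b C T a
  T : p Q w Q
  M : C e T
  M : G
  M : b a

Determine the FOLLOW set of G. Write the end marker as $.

In L : T M G b: add FIRST(b) = { b }.
In G : G w Q a: add FIRST(w Q a) = { w }.
In M : G: G is at the end, add FOLLOW(M) = { e, p }.
Union: FOLLOW(G) = { b, e, p, w }.

{ b, e, p, w }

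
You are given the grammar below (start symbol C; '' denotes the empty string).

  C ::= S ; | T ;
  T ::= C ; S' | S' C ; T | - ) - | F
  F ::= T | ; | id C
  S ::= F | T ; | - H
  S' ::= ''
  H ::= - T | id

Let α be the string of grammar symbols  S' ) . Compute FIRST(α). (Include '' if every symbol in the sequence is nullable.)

{ ) }

Add FIRST(S')\{''} = {  }; S' is nullable, continue.
) is a terminal; add {)} and stop.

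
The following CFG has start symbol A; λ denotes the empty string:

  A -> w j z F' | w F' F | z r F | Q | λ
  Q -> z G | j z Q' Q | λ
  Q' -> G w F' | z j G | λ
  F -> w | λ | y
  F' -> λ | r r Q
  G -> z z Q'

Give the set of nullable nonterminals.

Directly nullable (have an λ-production): A, Q, Q', F, F'.
No other nonterminal has a production whose RHS symbols are all nullable.

{ A, F, F', Q, Q' }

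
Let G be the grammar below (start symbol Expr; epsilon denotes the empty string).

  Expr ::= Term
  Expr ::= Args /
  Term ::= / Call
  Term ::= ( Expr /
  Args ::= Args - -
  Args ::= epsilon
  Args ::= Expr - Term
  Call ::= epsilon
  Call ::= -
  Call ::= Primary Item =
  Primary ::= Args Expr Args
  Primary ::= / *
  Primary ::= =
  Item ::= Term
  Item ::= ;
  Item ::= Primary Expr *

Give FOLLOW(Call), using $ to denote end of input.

In Term ::= / Call: Call is at the end, add FOLLOW(Term) = { $, (, *, -, /, ;, = }.
Union: FOLLOW(Call) = { $, (, *, -, /, ;, = }.

{ $, (, *, -, /, ;, = }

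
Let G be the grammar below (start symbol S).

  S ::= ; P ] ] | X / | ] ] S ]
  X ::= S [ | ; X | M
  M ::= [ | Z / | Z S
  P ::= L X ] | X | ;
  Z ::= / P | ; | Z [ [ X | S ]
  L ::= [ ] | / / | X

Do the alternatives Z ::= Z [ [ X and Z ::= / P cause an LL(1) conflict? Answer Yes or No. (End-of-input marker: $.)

Yes

FIRST(Z [ [ X) = { /, ;, [, ] } and FIRST(/ P) = { / }.
Both contain /, so the two alternatives are not disjoint — LL(1) conflict.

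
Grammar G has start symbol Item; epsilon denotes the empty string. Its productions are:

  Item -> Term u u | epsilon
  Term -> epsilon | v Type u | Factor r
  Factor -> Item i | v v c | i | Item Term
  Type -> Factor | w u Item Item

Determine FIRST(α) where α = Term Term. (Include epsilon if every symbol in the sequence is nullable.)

{ i, r, u, v, epsilon }

Add FIRST(Term)\{epsilon} = { i, r, u, v }; Term is nullable, continue.
Add FIRST(Term)\{epsilon} = { i, r, u, v }; Term is nullable, continue.
Every symbol is nullable, so include epsilon.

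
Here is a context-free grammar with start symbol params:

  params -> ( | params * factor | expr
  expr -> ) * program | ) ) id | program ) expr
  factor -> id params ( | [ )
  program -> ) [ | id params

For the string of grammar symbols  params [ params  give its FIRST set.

{ (, ), id }

Add FIRST(params) = { (, ), id }; params is not nullable, stop.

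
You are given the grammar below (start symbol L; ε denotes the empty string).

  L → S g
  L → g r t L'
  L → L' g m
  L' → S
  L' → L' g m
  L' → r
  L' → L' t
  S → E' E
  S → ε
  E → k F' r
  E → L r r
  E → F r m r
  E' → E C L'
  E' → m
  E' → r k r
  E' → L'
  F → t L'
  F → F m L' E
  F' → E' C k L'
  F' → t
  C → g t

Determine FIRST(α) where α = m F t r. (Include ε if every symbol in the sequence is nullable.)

{ m }

m is a terminal; add {m} and stop.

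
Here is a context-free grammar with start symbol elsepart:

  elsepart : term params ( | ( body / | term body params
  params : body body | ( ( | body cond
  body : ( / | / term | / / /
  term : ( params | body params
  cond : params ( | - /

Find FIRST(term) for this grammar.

{ (, / }

term : ( params contributes {(}.
From term : body params: add FIRST(body) = { (, / }.
Union: FIRST(term) = { (, / }.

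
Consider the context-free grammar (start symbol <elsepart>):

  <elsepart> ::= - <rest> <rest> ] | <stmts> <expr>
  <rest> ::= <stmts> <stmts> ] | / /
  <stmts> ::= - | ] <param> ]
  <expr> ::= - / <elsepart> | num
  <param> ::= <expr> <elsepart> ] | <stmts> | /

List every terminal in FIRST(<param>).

From <param> ::= <expr> <elsepart> ]: add FIRST(<expr>) = { -, num }.
From <param> ::= <stmts>: add FIRST(<stmts>) = { -, ] }.
<param> ::= / contributes {/}.
Union: FIRST(<param>) = { -, /, ], num }.

{ -, /, ], num }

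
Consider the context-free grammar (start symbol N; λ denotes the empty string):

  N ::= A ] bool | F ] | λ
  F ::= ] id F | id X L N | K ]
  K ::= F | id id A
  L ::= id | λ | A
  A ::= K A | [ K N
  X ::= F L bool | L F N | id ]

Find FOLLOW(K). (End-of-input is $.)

In F ::= K ]: add FIRST(]) = { ] }.
In A ::= K A: add FIRST(A) = { [, ], id }.
In A ::= [ K N: add FIRST(N)\{λ} = { [, ], id }.
  Since N is nullable, also add FOLLOW(A) = { [, ], bool, id }.
Union: FOLLOW(K) = { [, ], bool, id }.

{ [, ], bool, id }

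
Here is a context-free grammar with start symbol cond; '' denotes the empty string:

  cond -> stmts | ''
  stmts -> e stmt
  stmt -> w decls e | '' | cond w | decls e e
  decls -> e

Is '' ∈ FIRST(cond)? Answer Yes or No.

Yes

cond has an ''-production, so cond ⇒ ''.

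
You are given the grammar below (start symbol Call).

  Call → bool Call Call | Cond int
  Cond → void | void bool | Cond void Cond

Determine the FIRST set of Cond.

Cond → void contributes {void}.
Cond → void bool contributes {void}.
From Cond → Cond void Cond: add FIRST(Cond) = { void }.
Union: FIRST(Cond) = { void }.

{ void }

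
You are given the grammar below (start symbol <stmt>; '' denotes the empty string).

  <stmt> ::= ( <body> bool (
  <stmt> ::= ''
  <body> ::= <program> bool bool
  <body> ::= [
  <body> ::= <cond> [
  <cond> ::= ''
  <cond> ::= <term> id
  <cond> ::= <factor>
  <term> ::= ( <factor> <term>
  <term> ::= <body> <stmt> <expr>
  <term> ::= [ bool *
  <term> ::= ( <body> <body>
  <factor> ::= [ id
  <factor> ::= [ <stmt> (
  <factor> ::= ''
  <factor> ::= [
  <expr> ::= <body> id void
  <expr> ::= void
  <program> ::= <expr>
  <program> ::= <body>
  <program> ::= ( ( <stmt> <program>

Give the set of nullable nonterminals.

Directly nullable (have an ''-production): <stmt>, <cond>, <factor>.
No other nonterminal has a production whose RHS symbols are all nullable.

{ <cond>, <factor>, <stmt> }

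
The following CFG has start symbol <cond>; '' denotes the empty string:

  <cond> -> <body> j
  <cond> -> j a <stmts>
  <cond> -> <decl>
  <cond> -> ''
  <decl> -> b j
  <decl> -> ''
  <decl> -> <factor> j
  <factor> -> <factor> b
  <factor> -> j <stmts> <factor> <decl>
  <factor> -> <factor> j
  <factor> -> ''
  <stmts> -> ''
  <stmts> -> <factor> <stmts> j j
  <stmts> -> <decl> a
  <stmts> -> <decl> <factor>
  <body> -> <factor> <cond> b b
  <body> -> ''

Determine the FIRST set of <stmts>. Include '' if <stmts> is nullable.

<stmts> -> '' contributes ''.
From <stmts> -> <factor> <stmts> j j: <factor>, <stmts> nullable, take FIRST(<factor>) ∪ FIRST(<stmts>) ∪ {j} = { a, b, j }.
From <stmts> -> <decl> a: <decl> nullable, take FIRST(<decl>) ∪ {a} = { a, b, j }.
From <stmts> -> <decl> <factor>: <decl>, <factor> nullable, take FIRST(<decl>) ∪ FIRST(<factor>) = { b, j }; also '' since the whole RHS is nullable.
Union: FIRST(<stmts>) = { a, b, j, '' }.

{ a, b, j, '' }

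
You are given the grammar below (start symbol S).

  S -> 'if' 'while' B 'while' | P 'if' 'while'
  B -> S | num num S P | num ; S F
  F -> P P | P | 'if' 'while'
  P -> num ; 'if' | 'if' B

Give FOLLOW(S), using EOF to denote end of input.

{ EOF, 'if', 'while', num }

S is the start symbol, so EOF ∈ FOLLOW(S).
In B -> S: S is at the end, add FOLLOW(B) = { 'if', 'while', num }.
In B -> num num S P: add FIRST(P) = { 'if', num }.
In B -> num ; S F: add FIRST(F) = { 'if', num }.
Union: FOLLOW(S) = { EOF, 'if', 'while', num }.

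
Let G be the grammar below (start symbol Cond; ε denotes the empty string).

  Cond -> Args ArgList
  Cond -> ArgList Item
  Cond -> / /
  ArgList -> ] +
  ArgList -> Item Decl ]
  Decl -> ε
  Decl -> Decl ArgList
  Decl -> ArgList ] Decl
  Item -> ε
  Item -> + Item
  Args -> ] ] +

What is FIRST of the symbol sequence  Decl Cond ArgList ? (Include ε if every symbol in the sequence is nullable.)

{ +, /, ] }

Add FIRST(Decl)\{ε} = { +, ] }; Decl is nullable, continue.
Add FIRST(Cond) = { +, /, ] }; Cond is not nullable, stop.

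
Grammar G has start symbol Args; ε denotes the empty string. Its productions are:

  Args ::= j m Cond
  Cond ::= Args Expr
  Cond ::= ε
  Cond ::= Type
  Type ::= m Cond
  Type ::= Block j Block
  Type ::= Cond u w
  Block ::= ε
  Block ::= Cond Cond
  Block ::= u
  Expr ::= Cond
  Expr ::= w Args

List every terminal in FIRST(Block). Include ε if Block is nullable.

{ j, m, u, ε }

Block ::= ε contributes ε.
From Block ::= Cond Cond: Cond, Cond nullable, take FIRST(Cond) ∪ FIRST(Cond) = { j, m, u }; also ε since the whole RHS is nullable.
Block ::= u contributes {u}.
Union: FIRST(Block) = { j, m, u, ε }.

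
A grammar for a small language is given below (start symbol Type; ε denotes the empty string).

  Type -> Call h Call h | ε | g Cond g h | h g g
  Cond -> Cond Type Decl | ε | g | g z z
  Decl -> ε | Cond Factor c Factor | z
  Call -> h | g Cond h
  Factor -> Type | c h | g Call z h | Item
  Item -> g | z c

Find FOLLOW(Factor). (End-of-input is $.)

In Decl -> Cond Factor c Factor: add FIRST(c Factor) = { c }.
In Decl -> Cond Factor c Factor: Factor is at the end, add FOLLOW(Decl) = { c, g, h, z }.
Union: FOLLOW(Factor) = { c, g, h, z }.

{ c, g, h, z }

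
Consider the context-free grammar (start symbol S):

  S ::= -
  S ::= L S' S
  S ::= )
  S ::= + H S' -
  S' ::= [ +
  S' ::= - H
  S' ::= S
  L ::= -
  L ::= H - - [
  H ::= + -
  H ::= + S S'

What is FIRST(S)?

S ::= - contributes {-}.
From S ::= L S' S: add FIRST(L) = { +, - }.
S ::= ) contributes {)}.
S ::= + H S' - contributes {+}.
Union: FIRST(S) = { ), +, - }.

{ ), +, - }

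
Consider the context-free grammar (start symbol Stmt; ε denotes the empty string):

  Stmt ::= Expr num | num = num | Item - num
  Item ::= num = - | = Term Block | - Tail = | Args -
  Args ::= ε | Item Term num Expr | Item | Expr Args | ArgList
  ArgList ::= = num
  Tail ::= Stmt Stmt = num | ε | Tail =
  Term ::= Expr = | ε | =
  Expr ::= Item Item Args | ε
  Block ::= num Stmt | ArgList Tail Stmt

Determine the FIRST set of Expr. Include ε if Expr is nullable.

{ -, =, num, ε }

From Expr ::= Item Item Args: add FIRST(Item) = { -, =, num }.
Expr ::= ε contributes ε.
Union: FIRST(Expr) = { -, =, num, ε }.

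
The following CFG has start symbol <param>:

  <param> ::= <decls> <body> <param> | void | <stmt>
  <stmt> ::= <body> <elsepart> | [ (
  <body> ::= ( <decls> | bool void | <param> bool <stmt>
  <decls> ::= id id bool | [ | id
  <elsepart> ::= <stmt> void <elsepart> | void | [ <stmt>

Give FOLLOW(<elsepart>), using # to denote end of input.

{ #, (, [, bool, id, void }

In <stmt> ::= <body> <elsepart>: <elsepart> is at the end, add FOLLOW(<stmt>) = { #, (, [, bool, id, void }.
In <elsepart> ::= <stmt> void <elsepart>: <elsepart> is at the end, add FOLLOW(<elsepart>) = { #, (, [, bool, id, void }.
Union: FOLLOW(<elsepart>) = { #, (, [, bool, id, void }.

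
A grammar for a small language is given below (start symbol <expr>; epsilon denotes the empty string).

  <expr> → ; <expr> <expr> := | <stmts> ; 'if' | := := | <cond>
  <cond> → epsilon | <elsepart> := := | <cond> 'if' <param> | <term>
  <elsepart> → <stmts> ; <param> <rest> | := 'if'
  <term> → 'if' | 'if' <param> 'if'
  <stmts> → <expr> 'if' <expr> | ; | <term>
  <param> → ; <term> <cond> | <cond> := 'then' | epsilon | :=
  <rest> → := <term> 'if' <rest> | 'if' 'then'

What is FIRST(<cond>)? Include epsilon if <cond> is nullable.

<cond> → epsilon contributes epsilon.
From <cond> → <elsepart> := :=: add FIRST(<elsepart>) = { 'if', :=, ; }.
From <cond> → <cond> 'if' <param>: <cond> nullable, take FIRST(<cond>) ∪ {'if'} = { 'if', :=, ; }.
From <cond> → <term>: add FIRST(<term>) = { 'if' }.
Union: FIRST(<cond>) = { 'if', :=, ;, epsilon }.

{ 'if', :=, ;, epsilon }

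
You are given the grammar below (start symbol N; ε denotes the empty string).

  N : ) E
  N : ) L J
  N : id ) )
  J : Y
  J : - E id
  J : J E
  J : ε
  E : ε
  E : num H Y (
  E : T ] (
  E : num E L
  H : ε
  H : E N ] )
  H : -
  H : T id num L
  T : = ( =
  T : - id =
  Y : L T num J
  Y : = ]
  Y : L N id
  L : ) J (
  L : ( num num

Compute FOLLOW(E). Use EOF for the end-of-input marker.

{ EOF, (, ), -, =, ], id, num }

In N : ) E: E is at the end, add FOLLOW(N) = { EOF, ], id }.
In J : - E id: add FIRST(id) = { id }.
In J : J E: E is at the end, add FOLLOW(J) = { EOF, (, -, =, ], id, num }.
In E : num E L: add FIRST(L) = { (, ) }.
In H : E N ] ): add FIRST(N ] )) = { ), id }.
Union: FOLLOW(E) = { EOF, (, ), -, =, ], id, num }.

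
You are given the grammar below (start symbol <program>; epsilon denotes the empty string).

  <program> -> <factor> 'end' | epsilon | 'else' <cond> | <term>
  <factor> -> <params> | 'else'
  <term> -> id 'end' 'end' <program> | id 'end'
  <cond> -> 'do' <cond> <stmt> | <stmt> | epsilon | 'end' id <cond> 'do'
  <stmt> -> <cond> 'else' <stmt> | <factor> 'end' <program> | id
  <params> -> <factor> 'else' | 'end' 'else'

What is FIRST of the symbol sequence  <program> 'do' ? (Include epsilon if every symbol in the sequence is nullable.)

{ 'do', 'else', 'end', id }

Add FIRST(<program>)\{epsilon} = { 'else', 'end', id }; <program> is nullable, continue.
'do' is a terminal; add {'do'} and stop.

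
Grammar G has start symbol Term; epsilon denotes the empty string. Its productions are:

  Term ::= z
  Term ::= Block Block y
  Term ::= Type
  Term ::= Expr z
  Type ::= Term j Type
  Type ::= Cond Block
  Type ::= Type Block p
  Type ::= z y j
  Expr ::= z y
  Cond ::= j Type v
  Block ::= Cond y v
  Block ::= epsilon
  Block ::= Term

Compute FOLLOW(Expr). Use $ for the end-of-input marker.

In Term ::= Expr z: add FIRST(z) = { z }.
Union: FOLLOW(Expr) = { z }.

{ z }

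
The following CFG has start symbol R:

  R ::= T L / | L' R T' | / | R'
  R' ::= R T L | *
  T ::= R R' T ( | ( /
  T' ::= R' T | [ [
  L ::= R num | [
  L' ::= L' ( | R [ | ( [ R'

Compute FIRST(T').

From T' ::= R' T: add FIRST(R') = { (, *, / }.
T' ::= [ [ contributes {[}.
Union: FIRST(T') = { (, *, /, [ }.

{ (, *, /, [ }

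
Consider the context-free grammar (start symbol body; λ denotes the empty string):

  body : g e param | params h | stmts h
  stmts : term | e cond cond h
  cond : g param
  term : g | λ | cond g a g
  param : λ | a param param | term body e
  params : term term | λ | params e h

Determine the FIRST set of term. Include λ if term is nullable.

{ g, λ }

term : g contributes {g}.
term : λ contributes λ.
From term : cond g a g: add FIRST(cond) = { g }.
Union: FIRST(term) = { g, λ }.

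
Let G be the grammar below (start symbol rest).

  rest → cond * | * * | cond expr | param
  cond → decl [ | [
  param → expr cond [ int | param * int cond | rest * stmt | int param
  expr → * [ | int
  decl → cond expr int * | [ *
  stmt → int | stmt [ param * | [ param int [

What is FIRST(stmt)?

{ [, int }

stmt → int contributes {int}.
From stmt → stmt [ param *: add FIRST(stmt) = { [, int }.
stmt → [ param int [ contributes {[}.
Union: FIRST(stmt) = { [, int }.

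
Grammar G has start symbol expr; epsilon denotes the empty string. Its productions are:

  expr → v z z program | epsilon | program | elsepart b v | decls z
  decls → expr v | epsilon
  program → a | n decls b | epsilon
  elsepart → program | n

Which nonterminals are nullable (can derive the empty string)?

{ decls, elsepart, expr, program }

Directly nullable (have an epsilon-production): expr, decls, program.
elsepart → program with every symbol nullable, so elsepart is nullable.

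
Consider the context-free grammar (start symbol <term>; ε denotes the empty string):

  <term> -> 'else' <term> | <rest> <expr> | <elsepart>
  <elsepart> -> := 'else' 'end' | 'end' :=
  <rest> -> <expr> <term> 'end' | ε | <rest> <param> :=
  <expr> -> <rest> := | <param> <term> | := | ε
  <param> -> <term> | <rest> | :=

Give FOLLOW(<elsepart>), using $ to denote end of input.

{ $, 'else', 'end', := }

In <term> -> <elsepart>: <elsepart> is at the end, add FOLLOW(<term>) = { $, 'else', 'end', := }.
Union: FOLLOW(<elsepart>) = { $, 'else', 'end', := }.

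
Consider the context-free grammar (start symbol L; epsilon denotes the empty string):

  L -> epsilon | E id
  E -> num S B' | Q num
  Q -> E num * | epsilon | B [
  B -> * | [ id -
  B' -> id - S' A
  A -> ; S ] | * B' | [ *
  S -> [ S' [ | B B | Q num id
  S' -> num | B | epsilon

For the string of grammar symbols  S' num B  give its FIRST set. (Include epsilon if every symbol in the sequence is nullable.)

Add FIRST(S')\{epsilon} = { *, [, num }; S' is nullable, continue.
num is a terminal; add {num} and stop.

{ *, [, num }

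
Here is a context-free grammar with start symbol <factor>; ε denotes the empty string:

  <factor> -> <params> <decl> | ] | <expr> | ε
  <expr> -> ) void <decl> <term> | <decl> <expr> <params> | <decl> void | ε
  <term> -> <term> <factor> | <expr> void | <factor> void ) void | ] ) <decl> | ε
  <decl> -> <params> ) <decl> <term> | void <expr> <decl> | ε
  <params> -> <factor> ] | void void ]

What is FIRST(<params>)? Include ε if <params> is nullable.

{ ), ], void }

From <params> -> <factor> ]: <factor> nullable, take FIRST(<factor>) ∪ {]} = { ), ], void }.
<params> -> void void ] contributes {void}.
Union: FIRST(<params>) = { ), ], void }.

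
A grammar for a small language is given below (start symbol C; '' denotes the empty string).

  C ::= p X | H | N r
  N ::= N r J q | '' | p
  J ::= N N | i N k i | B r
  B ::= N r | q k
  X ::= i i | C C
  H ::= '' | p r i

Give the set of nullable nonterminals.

Directly nullable (have an ''-production): N, H.
J ::= N N with every symbol nullable, so J is nullable.
X ::= C C with every symbol nullable, so X is nullable.
C ::= H with every symbol nullable, so C is nullable.
No other nonterminal has a production whose RHS symbols are all nullable.

{ C, H, J, N, X }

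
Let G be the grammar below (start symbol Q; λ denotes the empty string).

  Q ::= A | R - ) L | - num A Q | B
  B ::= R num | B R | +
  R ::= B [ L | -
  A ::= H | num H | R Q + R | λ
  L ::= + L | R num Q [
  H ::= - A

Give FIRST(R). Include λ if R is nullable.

{ +, - }

From R ::= B [ L: add FIRST(B) = { +, - }.
R ::= - contributes {-}.
Union: FIRST(R) = { +, - }.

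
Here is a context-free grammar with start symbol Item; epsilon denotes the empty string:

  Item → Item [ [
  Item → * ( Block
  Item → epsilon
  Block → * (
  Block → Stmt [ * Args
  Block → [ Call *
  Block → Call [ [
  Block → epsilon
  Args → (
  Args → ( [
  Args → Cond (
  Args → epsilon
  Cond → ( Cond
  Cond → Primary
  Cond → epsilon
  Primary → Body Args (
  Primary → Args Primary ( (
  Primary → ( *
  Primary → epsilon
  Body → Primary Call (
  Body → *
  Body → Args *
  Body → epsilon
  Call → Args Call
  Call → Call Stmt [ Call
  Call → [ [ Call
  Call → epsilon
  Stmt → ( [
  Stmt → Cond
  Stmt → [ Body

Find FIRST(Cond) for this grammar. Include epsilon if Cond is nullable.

Cond → ( Cond contributes {(}.
From Cond → Primary: add FIRST(Primary) = { (, *, [, epsilon } (including epsilon since Primary is nullable).
Cond → epsilon contributes epsilon.
Union: FIRST(Cond) = { (, *, [, epsilon }.

{ (, *, [, epsilon }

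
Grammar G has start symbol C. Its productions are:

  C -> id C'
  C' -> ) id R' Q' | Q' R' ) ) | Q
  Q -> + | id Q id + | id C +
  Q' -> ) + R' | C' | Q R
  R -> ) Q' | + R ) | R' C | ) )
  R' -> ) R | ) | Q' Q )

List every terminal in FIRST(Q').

Q' -> ) + R' contributes {)}.
From Q' -> C': add FIRST(C') = { ), +, id }.
From Q' -> Q R: add FIRST(Q) = { +, id }.
Union: FIRST(Q') = { ), +, id }.

{ ), +, id }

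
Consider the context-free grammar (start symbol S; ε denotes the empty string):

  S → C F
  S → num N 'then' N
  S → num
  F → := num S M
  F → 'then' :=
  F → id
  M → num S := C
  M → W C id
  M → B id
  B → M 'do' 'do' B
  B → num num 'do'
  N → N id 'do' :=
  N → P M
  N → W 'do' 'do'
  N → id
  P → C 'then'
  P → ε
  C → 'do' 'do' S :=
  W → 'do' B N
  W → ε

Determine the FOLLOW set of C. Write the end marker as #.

In S → C F: add FIRST(F) = { 'then', :=, id }.
In M → num S := C: C is at the end, add FOLLOW(M) = { #, 'do', 'then', :=, id, num }.
In M → W C id: add FIRST(id) = { id }.
In P → C 'then': add FIRST('then') = { 'then' }.
Union: FOLLOW(C) = { #, 'do', 'then', :=, id, num }.

{ #, 'do', 'then', :=, id, num }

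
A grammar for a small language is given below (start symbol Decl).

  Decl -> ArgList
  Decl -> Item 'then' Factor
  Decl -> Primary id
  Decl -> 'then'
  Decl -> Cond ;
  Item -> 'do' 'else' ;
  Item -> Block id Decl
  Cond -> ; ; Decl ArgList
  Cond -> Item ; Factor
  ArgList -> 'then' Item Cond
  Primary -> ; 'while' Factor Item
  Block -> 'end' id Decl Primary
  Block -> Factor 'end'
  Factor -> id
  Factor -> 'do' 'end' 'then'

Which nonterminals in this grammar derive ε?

{ } (none)

No nonterminal has an empty production or an RHS whose symbols are all nullable.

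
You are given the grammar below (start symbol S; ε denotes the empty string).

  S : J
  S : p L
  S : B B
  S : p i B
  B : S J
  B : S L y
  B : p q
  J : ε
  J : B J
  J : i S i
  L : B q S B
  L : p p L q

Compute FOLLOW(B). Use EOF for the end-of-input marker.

In S : B B: add FIRST(B)\{ε} = { i, p, q }.
  Since B is nullable, also add FOLLOW(S) = { EOF, i, p, q, y }.
In S : B B: B is at the end, add FOLLOW(S) = { EOF, i, p, q, y }.
In S : p i B: B is at the end, add FOLLOW(S) = { EOF, i, p, q, y }.
In J : B J: add FIRST(J)\{ε} = { i, p, q }.
  Since J is nullable, also add FOLLOW(J) = { EOF, i, p, q, y }.
In L : B q S B: add FIRST(q S B) = { q }.
In L : B q S B: B is at the end, add FOLLOW(L) = { EOF, i, p, q, y }.
Union: FOLLOW(B) = { EOF, i, p, q, y }.

{ EOF, i, p, q, y }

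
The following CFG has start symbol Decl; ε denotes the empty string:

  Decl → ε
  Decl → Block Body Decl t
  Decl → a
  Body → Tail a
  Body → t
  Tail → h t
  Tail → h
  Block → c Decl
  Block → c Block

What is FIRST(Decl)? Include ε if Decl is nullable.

Decl → ε contributes ε.
From Decl → Block Body Decl t: add FIRST(Block) = { c }.
Decl → a contributes {a}.
Union: FIRST(Decl) = { a, c, ε }.

{ a, c, ε }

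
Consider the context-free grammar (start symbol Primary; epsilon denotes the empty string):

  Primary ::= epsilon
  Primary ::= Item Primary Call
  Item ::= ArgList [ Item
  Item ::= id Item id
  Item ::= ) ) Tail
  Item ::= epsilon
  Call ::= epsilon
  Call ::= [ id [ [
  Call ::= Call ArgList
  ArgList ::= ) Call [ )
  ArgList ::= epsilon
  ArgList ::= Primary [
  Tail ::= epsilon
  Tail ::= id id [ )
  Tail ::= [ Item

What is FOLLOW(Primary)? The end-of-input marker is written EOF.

Primary is the start symbol, so EOF ∈ FOLLOW(Primary).
In Primary ::= Item Primary Call: add FIRST(Call)\{epsilon} = { ), [, id }.
  Since Call is nullable, also add FOLLOW(Primary) = { EOF, ), [, id }.
In ArgList ::= Primary [: add FIRST([) = { [ }.
Union: FOLLOW(Primary) = { EOF, ), [, id }.

{ EOF, ), [, id }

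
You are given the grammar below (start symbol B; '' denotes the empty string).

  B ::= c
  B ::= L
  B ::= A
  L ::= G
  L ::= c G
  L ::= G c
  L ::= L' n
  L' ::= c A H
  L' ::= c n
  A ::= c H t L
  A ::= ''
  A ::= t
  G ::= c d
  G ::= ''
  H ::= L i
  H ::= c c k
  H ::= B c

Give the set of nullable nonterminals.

{ A, B, G, L }

Directly nullable (have an ''-production): A, G.
L ::= G with every symbol nullable, so L is nullable.
B ::= L with every symbol nullable, so B is nullable.
No other nonterminal has a production whose RHS symbols are all nullable.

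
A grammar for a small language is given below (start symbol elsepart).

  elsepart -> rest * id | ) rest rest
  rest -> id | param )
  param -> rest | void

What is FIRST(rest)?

{ id, void }

rest -> id contributes {id}.
From rest -> param ): add FIRST(param) = { id, void }.
Union: FIRST(rest) = { id, void }.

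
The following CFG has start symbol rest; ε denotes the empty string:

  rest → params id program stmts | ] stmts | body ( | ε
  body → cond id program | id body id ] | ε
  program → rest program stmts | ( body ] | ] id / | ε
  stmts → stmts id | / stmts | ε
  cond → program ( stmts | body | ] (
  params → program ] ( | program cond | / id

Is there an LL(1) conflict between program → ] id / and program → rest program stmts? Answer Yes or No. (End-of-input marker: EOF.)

Yes

FIRST(] id /) = { ] } and FIRST(rest program stmts) = { (, /, ], id, ε }.
Both contain ], so the two alternatives are not disjoint — LL(1) conflict.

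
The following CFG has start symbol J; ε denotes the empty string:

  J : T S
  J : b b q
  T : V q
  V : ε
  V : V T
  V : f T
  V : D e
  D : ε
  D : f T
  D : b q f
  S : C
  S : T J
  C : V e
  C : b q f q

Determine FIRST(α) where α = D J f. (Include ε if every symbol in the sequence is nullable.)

Add FIRST(D)\{ε} = { b, f }; D is nullable, continue.
Add FIRST(J) = { b, e, f, q }; J is not nullable, stop.

{ b, e, f, q }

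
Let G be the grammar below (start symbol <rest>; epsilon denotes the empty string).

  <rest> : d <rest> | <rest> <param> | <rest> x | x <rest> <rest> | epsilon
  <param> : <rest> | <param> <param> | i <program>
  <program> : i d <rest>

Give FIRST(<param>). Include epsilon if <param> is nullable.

From <param> : <rest>: add FIRST(<rest>) = { d, i, x, epsilon } (including epsilon since <rest> is nullable).
From <param> : <param> <param>: <param>, <param> nullable, take FIRST(<param>) ∪ FIRST(<param>) = { d, i, x }; also epsilon since the whole RHS is nullable.
<param> : i <program> contributes {i}.
Union: FIRST(<param>) = { d, i, x, epsilon }.

{ d, i, x, epsilon }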